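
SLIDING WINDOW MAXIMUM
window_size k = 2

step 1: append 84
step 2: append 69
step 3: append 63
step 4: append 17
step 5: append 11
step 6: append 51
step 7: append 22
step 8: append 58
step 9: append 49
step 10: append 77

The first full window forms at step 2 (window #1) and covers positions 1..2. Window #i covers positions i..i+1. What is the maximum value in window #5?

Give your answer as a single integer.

Answer: 51

Derivation:
step 1: append 84 -> window=[84] (not full yet)
step 2: append 69 -> window=[84, 69] -> max=84
step 3: append 63 -> window=[69, 63] -> max=69
step 4: append 17 -> window=[63, 17] -> max=63
step 5: append 11 -> window=[17, 11] -> max=17
step 6: append 51 -> window=[11, 51] -> max=51
Window #5 max = 51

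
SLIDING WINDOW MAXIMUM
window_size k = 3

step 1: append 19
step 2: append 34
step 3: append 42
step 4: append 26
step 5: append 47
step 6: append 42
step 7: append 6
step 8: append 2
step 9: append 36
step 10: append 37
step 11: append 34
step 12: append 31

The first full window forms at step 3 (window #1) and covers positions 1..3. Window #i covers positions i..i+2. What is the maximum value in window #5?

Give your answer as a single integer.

Answer: 47

Derivation:
step 1: append 19 -> window=[19] (not full yet)
step 2: append 34 -> window=[19, 34] (not full yet)
step 3: append 42 -> window=[19, 34, 42] -> max=42
step 4: append 26 -> window=[34, 42, 26] -> max=42
step 5: append 47 -> window=[42, 26, 47] -> max=47
step 6: append 42 -> window=[26, 47, 42] -> max=47
step 7: append 6 -> window=[47, 42, 6] -> max=47
Window #5 max = 47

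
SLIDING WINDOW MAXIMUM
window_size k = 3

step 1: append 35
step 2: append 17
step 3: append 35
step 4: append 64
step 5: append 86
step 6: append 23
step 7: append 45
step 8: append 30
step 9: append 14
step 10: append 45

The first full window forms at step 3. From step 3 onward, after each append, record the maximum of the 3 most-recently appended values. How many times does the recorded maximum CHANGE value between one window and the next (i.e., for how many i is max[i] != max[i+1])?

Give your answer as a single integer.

step 1: append 35 -> window=[35] (not full yet)
step 2: append 17 -> window=[35, 17] (not full yet)
step 3: append 35 -> window=[35, 17, 35] -> max=35
step 4: append 64 -> window=[17, 35, 64] -> max=64
step 5: append 86 -> window=[35, 64, 86] -> max=86
step 6: append 23 -> window=[64, 86, 23] -> max=86
step 7: append 45 -> window=[86, 23, 45] -> max=86
step 8: append 30 -> window=[23, 45, 30] -> max=45
step 9: append 14 -> window=[45, 30, 14] -> max=45
step 10: append 45 -> window=[30, 14, 45] -> max=45
Recorded maximums: 35 64 86 86 86 45 45 45
Changes between consecutive maximums: 3

Answer: 3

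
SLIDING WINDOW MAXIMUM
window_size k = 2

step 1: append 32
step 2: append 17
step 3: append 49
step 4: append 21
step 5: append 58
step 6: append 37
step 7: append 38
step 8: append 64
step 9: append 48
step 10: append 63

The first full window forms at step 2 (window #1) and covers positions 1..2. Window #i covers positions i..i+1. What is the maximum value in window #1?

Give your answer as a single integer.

Answer: 32

Derivation:
step 1: append 32 -> window=[32] (not full yet)
step 2: append 17 -> window=[32, 17] -> max=32
Window #1 max = 32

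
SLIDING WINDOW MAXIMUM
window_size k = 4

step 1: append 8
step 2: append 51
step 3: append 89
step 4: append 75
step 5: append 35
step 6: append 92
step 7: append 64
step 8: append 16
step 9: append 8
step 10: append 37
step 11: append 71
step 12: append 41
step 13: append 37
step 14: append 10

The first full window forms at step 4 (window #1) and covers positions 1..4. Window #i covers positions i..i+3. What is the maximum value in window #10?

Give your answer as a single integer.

step 1: append 8 -> window=[8] (not full yet)
step 2: append 51 -> window=[8, 51] (not full yet)
step 3: append 89 -> window=[8, 51, 89] (not full yet)
step 4: append 75 -> window=[8, 51, 89, 75] -> max=89
step 5: append 35 -> window=[51, 89, 75, 35] -> max=89
step 6: append 92 -> window=[89, 75, 35, 92] -> max=92
step 7: append 64 -> window=[75, 35, 92, 64] -> max=92
step 8: append 16 -> window=[35, 92, 64, 16] -> max=92
step 9: append 8 -> window=[92, 64, 16, 8] -> max=92
step 10: append 37 -> window=[64, 16, 8, 37] -> max=64
step 11: append 71 -> window=[16, 8, 37, 71] -> max=71
step 12: append 41 -> window=[8, 37, 71, 41] -> max=71
step 13: append 37 -> window=[37, 71, 41, 37] -> max=71
Window #10 max = 71

Answer: 71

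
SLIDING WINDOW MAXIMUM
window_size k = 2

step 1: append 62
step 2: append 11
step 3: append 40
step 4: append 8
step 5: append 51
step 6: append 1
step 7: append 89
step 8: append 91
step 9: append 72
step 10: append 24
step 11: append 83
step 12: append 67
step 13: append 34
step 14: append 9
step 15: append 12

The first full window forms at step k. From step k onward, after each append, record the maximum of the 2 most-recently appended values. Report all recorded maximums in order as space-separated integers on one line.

Answer: 62 40 40 51 51 89 91 91 72 83 83 67 34 12

Derivation:
step 1: append 62 -> window=[62] (not full yet)
step 2: append 11 -> window=[62, 11] -> max=62
step 3: append 40 -> window=[11, 40] -> max=40
step 4: append 8 -> window=[40, 8] -> max=40
step 5: append 51 -> window=[8, 51] -> max=51
step 6: append 1 -> window=[51, 1] -> max=51
step 7: append 89 -> window=[1, 89] -> max=89
step 8: append 91 -> window=[89, 91] -> max=91
step 9: append 72 -> window=[91, 72] -> max=91
step 10: append 24 -> window=[72, 24] -> max=72
step 11: append 83 -> window=[24, 83] -> max=83
step 12: append 67 -> window=[83, 67] -> max=83
step 13: append 34 -> window=[67, 34] -> max=67
step 14: append 9 -> window=[34, 9] -> max=34
step 15: append 12 -> window=[9, 12] -> max=12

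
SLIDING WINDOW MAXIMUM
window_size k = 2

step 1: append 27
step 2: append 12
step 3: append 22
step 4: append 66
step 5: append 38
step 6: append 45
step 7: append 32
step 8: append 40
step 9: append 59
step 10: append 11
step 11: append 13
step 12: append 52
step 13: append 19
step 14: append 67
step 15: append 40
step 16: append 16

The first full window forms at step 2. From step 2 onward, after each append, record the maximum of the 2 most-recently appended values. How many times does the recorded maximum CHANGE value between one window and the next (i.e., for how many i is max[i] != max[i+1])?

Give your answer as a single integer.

step 1: append 27 -> window=[27] (not full yet)
step 2: append 12 -> window=[27, 12] -> max=27
step 3: append 22 -> window=[12, 22] -> max=22
step 4: append 66 -> window=[22, 66] -> max=66
step 5: append 38 -> window=[66, 38] -> max=66
step 6: append 45 -> window=[38, 45] -> max=45
step 7: append 32 -> window=[45, 32] -> max=45
step 8: append 40 -> window=[32, 40] -> max=40
step 9: append 59 -> window=[40, 59] -> max=59
step 10: append 11 -> window=[59, 11] -> max=59
step 11: append 13 -> window=[11, 13] -> max=13
step 12: append 52 -> window=[13, 52] -> max=52
step 13: append 19 -> window=[52, 19] -> max=52
step 14: append 67 -> window=[19, 67] -> max=67
step 15: append 40 -> window=[67, 40] -> max=67
step 16: append 16 -> window=[40, 16] -> max=40
Recorded maximums: 27 22 66 66 45 45 40 59 59 13 52 52 67 67 40
Changes between consecutive maximums: 9

Answer: 9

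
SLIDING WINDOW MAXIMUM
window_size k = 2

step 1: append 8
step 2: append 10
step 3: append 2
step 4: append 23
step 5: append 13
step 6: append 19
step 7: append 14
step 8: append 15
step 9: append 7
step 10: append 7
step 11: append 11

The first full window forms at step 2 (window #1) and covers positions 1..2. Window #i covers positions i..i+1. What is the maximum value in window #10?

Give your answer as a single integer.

Answer: 11

Derivation:
step 1: append 8 -> window=[8] (not full yet)
step 2: append 10 -> window=[8, 10] -> max=10
step 3: append 2 -> window=[10, 2] -> max=10
step 4: append 23 -> window=[2, 23] -> max=23
step 5: append 13 -> window=[23, 13] -> max=23
step 6: append 19 -> window=[13, 19] -> max=19
step 7: append 14 -> window=[19, 14] -> max=19
step 8: append 15 -> window=[14, 15] -> max=15
step 9: append 7 -> window=[15, 7] -> max=15
step 10: append 7 -> window=[7, 7] -> max=7
step 11: append 11 -> window=[7, 11] -> max=11
Window #10 max = 11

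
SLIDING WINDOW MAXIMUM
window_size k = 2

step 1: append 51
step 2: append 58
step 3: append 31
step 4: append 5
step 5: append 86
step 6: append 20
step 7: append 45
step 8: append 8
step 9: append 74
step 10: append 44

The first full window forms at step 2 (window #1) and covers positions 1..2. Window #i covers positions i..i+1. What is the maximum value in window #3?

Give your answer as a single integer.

Answer: 31

Derivation:
step 1: append 51 -> window=[51] (not full yet)
step 2: append 58 -> window=[51, 58] -> max=58
step 3: append 31 -> window=[58, 31] -> max=58
step 4: append 5 -> window=[31, 5] -> max=31
Window #3 max = 31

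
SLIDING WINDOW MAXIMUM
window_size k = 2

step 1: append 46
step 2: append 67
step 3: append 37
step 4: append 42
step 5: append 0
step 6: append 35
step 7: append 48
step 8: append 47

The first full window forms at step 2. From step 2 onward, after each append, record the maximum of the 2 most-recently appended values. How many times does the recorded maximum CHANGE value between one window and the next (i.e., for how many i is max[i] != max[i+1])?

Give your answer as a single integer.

step 1: append 46 -> window=[46] (not full yet)
step 2: append 67 -> window=[46, 67] -> max=67
step 3: append 37 -> window=[67, 37] -> max=67
step 4: append 42 -> window=[37, 42] -> max=42
step 5: append 0 -> window=[42, 0] -> max=42
step 6: append 35 -> window=[0, 35] -> max=35
step 7: append 48 -> window=[35, 48] -> max=48
step 8: append 47 -> window=[48, 47] -> max=48
Recorded maximums: 67 67 42 42 35 48 48
Changes between consecutive maximums: 3

Answer: 3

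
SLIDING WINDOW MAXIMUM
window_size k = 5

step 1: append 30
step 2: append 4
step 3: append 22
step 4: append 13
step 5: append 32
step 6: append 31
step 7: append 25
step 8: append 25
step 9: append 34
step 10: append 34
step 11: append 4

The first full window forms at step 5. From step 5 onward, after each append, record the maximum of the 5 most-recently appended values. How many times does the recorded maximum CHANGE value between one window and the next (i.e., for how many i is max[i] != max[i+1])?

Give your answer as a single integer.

Answer: 1

Derivation:
step 1: append 30 -> window=[30] (not full yet)
step 2: append 4 -> window=[30, 4] (not full yet)
step 3: append 22 -> window=[30, 4, 22] (not full yet)
step 4: append 13 -> window=[30, 4, 22, 13] (not full yet)
step 5: append 32 -> window=[30, 4, 22, 13, 32] -> max=32
step 6: append 31 -> window=[4, 22, 13, 32, 31] -> max=32
step 7: append 25 -> window=[22, 13, 32, 31, 25] -> max=32
step 8: append 25 -> window=[13, 32, 31, 25, 25] -> max=32
step 9: append 34 -> window=[32, 31, 25, 25, 34] -> max=34
step 10: append 34 -> window=[31, 25, 25, 34, 34] -> max=34
step 11: append 4 -> window=[25, 25, 34, 34, 4] -> max=34
Recorded maximums: 32 32 32 32 34 34 34
Changes between consecutive maximums: 1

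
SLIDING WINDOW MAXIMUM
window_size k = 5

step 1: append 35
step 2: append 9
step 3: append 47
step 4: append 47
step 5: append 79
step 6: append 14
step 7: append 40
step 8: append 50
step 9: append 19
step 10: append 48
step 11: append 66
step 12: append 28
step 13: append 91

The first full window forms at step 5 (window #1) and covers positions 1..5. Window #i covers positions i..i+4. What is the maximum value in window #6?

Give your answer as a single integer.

Answer: 50

Derivation:
step 1: append 35 -> window=[35] (not full yet)
step 2: append 9 -> window=[35, 9] (not full yet)
step 3: append 47 -> window=[35, 9, 47] (not full yet)
step 4: append 47 -> window=[35, 9, 47, 47] (not full yet)
step 5: append 79 -> window=[35, 9, 47, 47, 79] -> max=79
step 6: append 14 -> window=[9, 47, 47, 79, 14] -> max=79
step 7: append 40 -> window=[47, 47, 79, 14, 40] -> max=79
step 8: append 50 -> window=[47, 79, 14, 40, 50] -> max=79
step 9: append 19 -> window=[79, 14, 40, 50, 19] -> max=79
step 10: append 48 -> window=[14, 40, 50, 19, 48] -> max=50
Window #6 max = 50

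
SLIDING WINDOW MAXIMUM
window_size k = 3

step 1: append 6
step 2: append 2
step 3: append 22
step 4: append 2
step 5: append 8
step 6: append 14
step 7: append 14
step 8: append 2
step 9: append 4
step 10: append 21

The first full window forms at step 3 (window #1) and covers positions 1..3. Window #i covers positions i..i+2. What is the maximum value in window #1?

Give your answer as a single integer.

step 1: append 6 -> window=[6] (not full yet)
step 2: append 2 -> window=[6, 2] (not full yet)
step 3: append 22 -> window=[6, 2, 22] -> max=22
Window #1 max = 22

Answer: 22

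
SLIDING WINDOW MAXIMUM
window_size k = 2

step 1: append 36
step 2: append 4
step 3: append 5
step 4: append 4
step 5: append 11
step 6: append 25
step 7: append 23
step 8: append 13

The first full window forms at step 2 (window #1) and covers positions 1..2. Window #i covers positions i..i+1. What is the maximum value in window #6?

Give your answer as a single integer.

step 1: append 36 -> window=[36] (not full yet)
step 2: append 4 -> window=[36, 4] -> max=36
step 3: append 5 -> window=[4, 5] -> max=5
step 4: append 4 -> window=[5, 4] -> max=5
step 5: append 11 -> window=[4, 11] -> max=11
step 6: append 25 -> window=[11, 25] -> max=25
step 7: append 23 -> window=[25, 23] -> max=25
Window #6 max = 25

Answer: 25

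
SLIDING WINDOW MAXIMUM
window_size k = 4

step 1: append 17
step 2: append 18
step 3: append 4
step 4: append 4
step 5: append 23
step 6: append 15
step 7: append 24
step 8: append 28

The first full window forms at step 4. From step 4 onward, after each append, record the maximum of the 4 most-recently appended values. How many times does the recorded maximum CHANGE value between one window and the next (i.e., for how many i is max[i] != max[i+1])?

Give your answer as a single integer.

step 1: append 17 -> window=[17] (not full yet)
step 2: append 18 -> window=[17, 18] (not full yet)
step 3: append 4 -> window=[17, 18, 4] (not full yet)
step 4: append 4 -> window=[17, 18, 4, 4] -> max=18
step 5: append 23 -> window=[18, 4, 4, 23] -> max=23
step 6: append 15 -> window=[4, 4, 23, 15] -> max=23
step 7: append 24 -> window=[4, 23, 15, 24] -> max=24
step 8: append 28 -> window=[23, 15, 24, 28] -> max=28
Recorded maximums: 18 23 23 24 28
Changes between consecutive maximums: 3

Answer: 3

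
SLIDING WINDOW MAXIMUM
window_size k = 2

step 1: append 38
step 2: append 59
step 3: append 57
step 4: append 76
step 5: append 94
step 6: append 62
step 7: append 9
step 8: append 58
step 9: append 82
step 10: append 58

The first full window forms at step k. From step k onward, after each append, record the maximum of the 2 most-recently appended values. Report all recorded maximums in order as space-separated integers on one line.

Answer: 59 59 76 94 94 62 58 82 82

Derivation:
step 1: append 38 -> window=[38] (not full yet)
step 2: append 59 -> window=[38, 59] -> max=59
step 3: append 57 -> window=[59, 57] -> max=59
step 4: append 76 -> window=[57, 76] -> max=76
step 5: append 94 -> window=[76, 94] -> max=94
step 6: append 62 -> window=[94, 62] -> max=94
step 7: append 9 -> window=[62, 9] -> max=62
step 8: append 58 -> window=[9, 58] -> max=58
step 9: append 82 -> window=[58, 82] -> max=82
step 10: append 58 -> window=[82, 58] -> max=82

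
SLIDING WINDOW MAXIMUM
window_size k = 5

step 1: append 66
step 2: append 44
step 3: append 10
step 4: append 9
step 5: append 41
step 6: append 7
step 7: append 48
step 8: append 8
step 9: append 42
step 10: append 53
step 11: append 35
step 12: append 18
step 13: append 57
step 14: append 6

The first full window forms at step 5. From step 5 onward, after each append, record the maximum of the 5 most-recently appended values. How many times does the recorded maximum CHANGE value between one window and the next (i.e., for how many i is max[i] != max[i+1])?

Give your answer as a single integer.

step 1: append 66 -> window=[66] (not full yet)
step 2: append 44 -> window=[66, 44] (not full yet)
step 3: append 10 -> window=[66, 44, 10] (not full yet)
step 4: append 9 -> window=[66, 44, 10, 9] (not full yet)
step 5: append 41 -> window=[66, 44, 10, 9, 41] -> max=66
step 6: append 7 -> window=[44, 10, 9, 41, 7] -> max=44
step 7: append 48 -> window=[10, 9, 41, 7, 48] -> max=48
step 8: append 8 -> window=[9, 41, 7, 48, 8] -> max=48
step 9: append 42 -> window=[41, 7, 48, 8, 42] -> max=48
step 10: append 53 -> window=[7, 48, 8, 42, 53] -> max=53
step 11: append 35 -> window=[48, 8, 42, 53, 35] -> max=53
step 12: append 18 -> window=[8, 42, 53, 35, 18] -> max=53
step 13: append 57 -> window=[42, 53, 35, 18, 57] -> max=57
step 14: append 6 -> window=[53, 35, 18, 57, 6] -> max=57
Recorded maximums: 66 44 48 48 48 53 53 53 57 57
Changes between consecutive maximums: 4

Answer: 4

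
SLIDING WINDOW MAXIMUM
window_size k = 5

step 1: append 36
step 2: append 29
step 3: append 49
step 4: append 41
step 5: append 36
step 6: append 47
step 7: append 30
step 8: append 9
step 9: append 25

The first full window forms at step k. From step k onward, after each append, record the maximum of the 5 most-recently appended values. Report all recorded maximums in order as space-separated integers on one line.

step 1: append 36 -> window=[36] (not full yet)
step 2: append 29 -> window=[36, 29] (not full yet)
step 3: append 49 -> window=[36, 29, 49] (not full yet)
step 4: append 41 -> window=[36, 29, 49, 41] (not full yet)
step 5: append 36 -> window=[36, 29, 49, 41, 36] -> max=49
step 6: append 47 -> window=[29, 49, 41, 36, 47] -> max=49
step 7: append 30 -> window=[49, 41, 36, 47, 30] -> max=49
step 8: append 9 -> window=[41, 36, 47, 30, 9] -> max=47
step 9: append 25 -> window=[36, 47, 30, 9, 25] -> max=47

Answer: 49 49 49 47 47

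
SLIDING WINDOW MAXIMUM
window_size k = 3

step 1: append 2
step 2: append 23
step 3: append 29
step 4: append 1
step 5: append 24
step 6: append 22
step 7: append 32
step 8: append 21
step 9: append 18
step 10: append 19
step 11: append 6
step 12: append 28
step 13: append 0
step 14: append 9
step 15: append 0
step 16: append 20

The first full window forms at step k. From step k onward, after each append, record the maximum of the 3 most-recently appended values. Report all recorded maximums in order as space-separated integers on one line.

Answer: 29 29 29 24 32 32 32 21 19 28 28 28 9 20

Derivation:
step 1: append 2 -> window=[2] (not full yet)
step 2: append 23 -> window=[2, 23] (not full yet)
step 3: append 29 -> window=[2, 23, 29] -> max=29
step 4: append 1 -> window=[23, 29, 1] -> max=29
step 5: append 24 -> window=[29, 1, 24] -> max=29
step 6: append 22 -> window=[1, 24, 22] -> max=24
step 7: append 32 -> window=[24, 22, 32] -> max=32
step 8: append 21 -> window=[22, 32, 21] -> max=32
step 9: append 18 -> window=[32, 21, 18] -> max=32
step 10: append 19 -> window=[21, 18, 19] -> max=21
step 11: append 6 -> window=[18, 19, 6] -> max=19
step 12: append 28 -> window=[19, 6, 28] -> max=28
step 13: append 0 -> window=[6, 28, 0] -> max=28
step 14: append 9 -> window=[28, 0, 9] -> max=28
step 15: append 0 -> window=[0, 9, 0] -> max=9
step 16: append 20 -> window=[9, 0, 20] -> max=20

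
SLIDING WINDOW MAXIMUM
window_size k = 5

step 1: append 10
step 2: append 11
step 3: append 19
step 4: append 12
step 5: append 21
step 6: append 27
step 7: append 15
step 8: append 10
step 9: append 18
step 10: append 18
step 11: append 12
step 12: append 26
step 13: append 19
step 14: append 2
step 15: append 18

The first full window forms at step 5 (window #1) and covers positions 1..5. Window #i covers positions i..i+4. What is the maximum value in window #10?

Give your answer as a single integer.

step 1: append 10 -> window=[10] (not full yet)
step 2: append 11 -> window=[10, 11] (not full yet)
step 3: append 19 -> window=[10, 11, 19] (not full yet)
step 4: append 12 -> window=[10, 11, 19, 12] (not full yet)
step 5: append 21 -> window=[10, 11, 19, 12, 21] -> max=21
step 6: append 27 -> window=[11, 19, 12, 21, 27] -> max=27
step 7: append 15 -> window=[19, 12, 21, 27, 15] -> max=27
step 8: append 10 -> window=[12, 21, 27, 15, 10] -> max=27
step 9: append 18 -> window=[21, 27, 15, 10, 18] -> max=27
step 10: append 18 -> window=[27, 15, 10, 18, 18] -> max=27
step 11: append 12 -> window=[15, 10, 18, 18, 12] -> max=18
step 12: append 26 -> window=[10, 18, 18, 12, 26] -> max=26
step 13: append 19 -> window=[18, 18, 12, 26, 19] -> max=26
step 14: append 2 -> window=[18, 12, 26, 19, 2] -> max=26
Window #10 max = 26

Answer: 26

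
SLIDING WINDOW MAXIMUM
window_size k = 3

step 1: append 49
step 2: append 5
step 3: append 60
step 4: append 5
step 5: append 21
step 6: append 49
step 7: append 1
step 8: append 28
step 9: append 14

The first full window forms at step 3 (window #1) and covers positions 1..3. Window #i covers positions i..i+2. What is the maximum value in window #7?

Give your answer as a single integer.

step 1: append 49 -> window=[49] (not full yet)
step 2: append 5 -> window=[49, 5] (not full yet)
step 3: append 60 -> window=[49, 5, 60] -> max=60
step 4: append 5 -> window=[5, 60, 5] -> max=60
step 5: append 21 -> window=[60, 5, 21] -> max=60
step 6: append 49 -> window=[5, 21, 49] -> max=49
step 7: append 1 -> window=[21, 49, 1] -> max=49
step 8: append 28 -> window=[49, 1, 28] -> max=49
step 9: append 14 -> window=[1, 28, 14] -> max=28
Window #7 max = 28

Answer: 28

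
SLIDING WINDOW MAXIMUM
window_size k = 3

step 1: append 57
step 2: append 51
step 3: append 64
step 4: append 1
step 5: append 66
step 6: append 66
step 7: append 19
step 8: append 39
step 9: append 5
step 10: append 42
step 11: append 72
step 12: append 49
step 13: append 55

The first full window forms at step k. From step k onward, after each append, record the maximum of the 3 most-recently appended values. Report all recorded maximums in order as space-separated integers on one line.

Answer: 64 64 66 66 66 66 39 42 72 72 72

Derivation:
step 1: append 57 -> window=[57] (not full yet)
step 2: append 51 -> window=[57, 51] (not full yet)
step 3: append 64 -> window=[57, 51, 64] -> max=64
step 4: append 1 -> window=[51, 64, 1] -> max=64
step 5: append 66 -> window=[64, 1, 66] -> max=66
step 6: append 66 -> window=[1, 66, 66] -> max=66
step 7: append 19 -> window=[66, 66, 19] -> max=66
step 8: append 39 -> window=[66, 19, 39] -> max=66
step 9: append 5 -> window=[19, 39, 5] -> max=39
step 10: append 42 -> window=[39, 5, 42] -> max=42
step 11: append 72 -> window=[5, 42, 72] -> max=72
step 12: append 49 -> window=[42, 72, 49] -> max=72
step 13: append 55 -> window=[72, 49, 55] -> max=72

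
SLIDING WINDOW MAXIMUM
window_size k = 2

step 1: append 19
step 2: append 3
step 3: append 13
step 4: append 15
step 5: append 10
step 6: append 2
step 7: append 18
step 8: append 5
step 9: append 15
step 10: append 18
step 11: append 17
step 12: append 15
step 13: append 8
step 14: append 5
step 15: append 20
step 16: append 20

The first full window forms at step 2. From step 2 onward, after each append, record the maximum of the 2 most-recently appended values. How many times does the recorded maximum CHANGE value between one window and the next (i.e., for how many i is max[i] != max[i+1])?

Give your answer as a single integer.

Answer: 10

Derivation:
step 1: append 19 -> window=[19] (not full yet)
step 2: append 3 -> window=[19, 3] -> max=19
step 3: append 13 -> window=[3, 13] -> max=13
step 4: append 15 -> window=[13, 15] -> max=15
step 5: append 10 -> window=[15, 10] -> max=15
step 6: append 2 -> window=[10, 2] -> max=10
step 7: append 18 -> window=[2, 18] -> max=18
step 8: append 5 -> window=[18, 5] -> max=18
step 9: append 15 -> window=[5, 15] -> max=15
step 10: append 18 -> window=[15, 18] -> max=18
step 11: append 17 -> window=[18, 17] -> max=18
step 12: append 15 -> window=[17, 15] -> max=17
step 13: append 8 -> window=[15, 8] -> max=15
step 14: append 5 -> window=[8, 5] -> max=8
step 15: append 20 -> window=[5, 20] -> max=20
step 16: append 20 -> window=[20, 20] -> max=20
Recorded maximums: 19 13 15 15 10 18 18 15 18 18 17 15 8 20 20
Changes between consecutive maximums: 10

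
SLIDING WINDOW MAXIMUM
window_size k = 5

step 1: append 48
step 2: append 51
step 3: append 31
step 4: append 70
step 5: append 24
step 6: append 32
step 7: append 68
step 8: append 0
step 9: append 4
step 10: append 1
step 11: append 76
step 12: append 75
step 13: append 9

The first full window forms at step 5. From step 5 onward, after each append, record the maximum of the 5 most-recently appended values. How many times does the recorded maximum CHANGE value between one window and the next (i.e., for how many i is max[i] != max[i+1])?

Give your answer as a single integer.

step 1: append 48 -> window=[48] (not full yet)
step 2: append 51 -> window=[48, 51] (not full yet)
step 3: append 31 -> window=[48, 51, 31] (not full yet)
step 4: append 70 -> window=[48, 51, 31, 70] (not full yet)
step 5: append 24 -> window=[48, 51, 31, 70, 24] -> max=70
step 6: append 32 -> window=[51, 31, 70, 24, 32] -> max=70
step 7: append 68 -> window=[31, 70, 24, 32, 68] -> max=70
step 8: append 0 -> window=[70, 24, 32, 68, 0] -> max=70
step 9: append 4 -> window=[24, 32, 68, 0, 4] -> max=68
step 10: append 1 -> window=[32, 68, 0, 4, 1] -> max=68
step 11: append 76 -> window=[68, 0, 4, 1, 76] -> max=76
step 12: append 75 -> window=[0, 4, 1, 76, 75] -> max=76
step 13: append 9 -> window=[4, 1, 76, 75, 9] -> max=76
Recorded maximums: 70 70 70 70 68 68 76 76 76
Changes between consecutive maximums: 2

Answer: 2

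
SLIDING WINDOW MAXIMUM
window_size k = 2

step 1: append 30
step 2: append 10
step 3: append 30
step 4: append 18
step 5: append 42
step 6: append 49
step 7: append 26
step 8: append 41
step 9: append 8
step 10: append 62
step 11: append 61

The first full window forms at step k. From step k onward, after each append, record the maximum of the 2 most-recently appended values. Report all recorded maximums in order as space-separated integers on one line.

Answer: 30 30 30 42 49 49 41 41 62 62

Derivation:
step 1: append 30 -> window=[30] (not full yet)
step 2: append 10 -> window=[30, 10] -> max=30
step 3: append 30 -> window=[10, 30] -> max=30
step 4: append 18 -> window=[30, 18] -> max=30
step 5: append 42 -> window=[18, 42] -> max=42
step 6: append 49 -> window=[42, 49] -> max=49
step 7: append 26 -> window=[49, 26] -> max=49
step 8: append 41 -> window=[26, 41] -> max=41
step 9: append 8 -> window=[41, 8] -> max=41
step 10: append 62 -> window=[8, 62] -> max=62
step 11: append 61 -> window=[62, 61] -> max=62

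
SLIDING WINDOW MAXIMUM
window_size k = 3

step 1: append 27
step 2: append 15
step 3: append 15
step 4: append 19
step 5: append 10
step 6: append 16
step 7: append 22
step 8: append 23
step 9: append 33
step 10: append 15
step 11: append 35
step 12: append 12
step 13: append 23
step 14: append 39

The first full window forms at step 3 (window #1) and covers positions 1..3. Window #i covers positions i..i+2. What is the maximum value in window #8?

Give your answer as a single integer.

Answer: 33

Derivation:
step 1: append 27 -> window=[27] (not full yet)
step 2: append 15 -> window=[27, 15] (not full yet)
step 3: append 15 -> window=[27, 15, 15] -> max=27
step 4: append 19 -> window=[15, 15, 19] -> max=19
step 5: append 10 -> window=[15, 19, 10] -> max=19
step 6: append 16 -> window=[19, 10, 16] -> max=19
step 7: append 22 -> window=[10, 16, 22] -> max=22
step 8: append 23 -> window=[16, 22, 23] -> max=23
step 9: append 33 -> window=[22, 23, 33] -> max=33
step 10: append 15 -> window=[23, 33, 15] -> max=33
Window #8 max = 33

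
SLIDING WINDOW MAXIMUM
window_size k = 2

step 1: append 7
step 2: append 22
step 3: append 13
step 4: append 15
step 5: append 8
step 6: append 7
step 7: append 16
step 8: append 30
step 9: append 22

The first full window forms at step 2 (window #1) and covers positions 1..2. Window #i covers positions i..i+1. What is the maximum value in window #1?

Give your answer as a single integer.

Answer: 22

Derivation:
step 1: append 7 -> window=[7] (not full yet)
step 2: append 22 -> window=[7, 22] -> max=22
Window #1 max = 22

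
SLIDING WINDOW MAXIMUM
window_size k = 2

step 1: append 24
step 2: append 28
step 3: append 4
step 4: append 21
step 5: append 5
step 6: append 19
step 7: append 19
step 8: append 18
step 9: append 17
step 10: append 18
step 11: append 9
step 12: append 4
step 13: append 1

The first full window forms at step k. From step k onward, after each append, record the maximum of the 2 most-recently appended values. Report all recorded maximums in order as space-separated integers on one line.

step 1: append 24 -> window=[24] (not full yet)
step 2: append 28 -> window=[24, 28] -> max=28
step 3: append 4 -> window=[28, 4] -> max=28
step 4: append 21 -> window=[4, 21] -> max=21
step 5: append 5 -> window=[21, 5] -> max=21
step 6: append 19 -> window=[5, 19] -> max=19
step 7: append 19 -> window=[19, 19] -> max=19
step 8: append 18 -> window=[19, 18] -> max=19
step 9: append 17 -> window=[18, 17] -> max=18
step 10: append 18 -> window=[17, 18] -> max=18
step 11: append 9 -> window=[18, 9] -> max=18
step 12: append 4 -> window=[9, 4] -> max=9
step 13: append 1 -> window=[4, 1] -> max=4

Answer: 28 28 21 21 19 19 19 18 18 18 9 4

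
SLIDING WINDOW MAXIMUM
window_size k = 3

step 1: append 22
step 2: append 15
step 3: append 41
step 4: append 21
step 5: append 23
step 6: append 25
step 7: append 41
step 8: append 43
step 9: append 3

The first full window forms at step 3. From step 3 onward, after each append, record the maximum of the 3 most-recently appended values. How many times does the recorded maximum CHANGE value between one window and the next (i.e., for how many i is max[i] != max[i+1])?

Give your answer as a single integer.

step 1: append 22 -> window=[22] (not full yet)
step 2: append 15 -> window=[22, 15] (not full yet)
step 3: append 41 -> window=[22, 15, 41] -> max=41
step 4: append 21 -> window=[15, 41, 21] -> max=41
step 5: append 23 -> window=[41, 21, 23] -> max=41
step 6: append 25 -> window=[21, 23, 25] -> max=25
step 7: append 41 -> window=[23, 25, 41] -> max=41
step 8: append 43 -> window=[25, 41, 43] -> max=43
step 9: append 3 -> window=[41, 43, 3] -> max=43
Recorded maximums: 41 41 41 25 41 43 43
Changes between consecutive maximums: 3

Answer: 3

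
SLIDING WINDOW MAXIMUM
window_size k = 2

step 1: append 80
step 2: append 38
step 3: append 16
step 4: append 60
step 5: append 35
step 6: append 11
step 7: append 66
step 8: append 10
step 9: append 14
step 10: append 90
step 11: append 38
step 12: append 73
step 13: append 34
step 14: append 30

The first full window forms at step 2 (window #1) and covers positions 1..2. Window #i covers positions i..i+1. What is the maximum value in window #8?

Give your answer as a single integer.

Answer: 14

Derivation:
step 1: append 80 -> window=[80] (not full yet)
step 2: append 38 -> window=[80, 38] -> max=80
step 3: append 16 -> window=[38, 16] -> max=38
step 4: append 60 -> window=[16, 60] -> max=60
step 5: append 35 -> window=[60, 35] -> max=60
step 6: append 11 -> window=[35, 11] -> max=35
step 7: append 66 -> window=[11, 66] -> max=66
step 8: append 10 -> window=[66, 10] -> max=66
step 9: append 14 -> window=[10, 14] -> max=14
Window #8 max = 14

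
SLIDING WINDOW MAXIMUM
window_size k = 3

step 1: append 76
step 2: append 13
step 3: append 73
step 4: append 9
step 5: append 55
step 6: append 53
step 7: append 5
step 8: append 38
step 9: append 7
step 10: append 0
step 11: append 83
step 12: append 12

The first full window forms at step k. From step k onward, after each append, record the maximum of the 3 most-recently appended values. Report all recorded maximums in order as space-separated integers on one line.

step 1: append 76 -> window=[76] (not full yet)
step 2: append 13 -> window=[76, 13] (not full yet)
step 3: append 73 -> window=[76, 13, 73] -> max=76
step 4: append 9 -> window=[13, 73, 9] -> max=73
step 5: append 55 -> window=[73, 9, 55] -> max=73
step 6: append 53 -> window=[9, 55, 53] -> max=55
step 7: append 5 -> window=[55, 53, 5] -> max=55
step 8: append 38 -> window=[53, 5, 38] -> max=53
step 9: append 7 -> window=[5, 38, 7] -> max=38
step 10: append 0 -> window=[38, 7, 0] -> max=38
step 11: append 83 -> window=[7, 0, 83] -> max=83
step 12: append 12 -> window=[0, 83, 12] -> max=83

Answer: 76 73 73 55 55 53 38 38 83 83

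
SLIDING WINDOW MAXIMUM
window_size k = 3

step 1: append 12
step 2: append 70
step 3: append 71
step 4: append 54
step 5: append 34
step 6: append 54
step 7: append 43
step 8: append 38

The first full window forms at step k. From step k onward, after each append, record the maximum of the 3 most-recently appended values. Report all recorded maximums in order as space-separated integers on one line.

Answer: 71 71 71 54 54 54

Derivation:
step 1: append 12 -> window=[12] (not full yet)
step 2: append 70 -> window=[12, 70] (not full yet)
step 3: append 71 -> window=[12, 70, 71] -> max=71
step 4: append 54 -> window=[70, 71, 54] -> max=71
step 5: append 34 -> window=[71, 54, 34] -> max=71
step 6: append 54 -> window=[54, 34, 54] -> max=54
step 7: append 43 -> window=[34, 54, 43] -> max=54
step 8: append 38 -> window=[54, 43, 38] -> max=54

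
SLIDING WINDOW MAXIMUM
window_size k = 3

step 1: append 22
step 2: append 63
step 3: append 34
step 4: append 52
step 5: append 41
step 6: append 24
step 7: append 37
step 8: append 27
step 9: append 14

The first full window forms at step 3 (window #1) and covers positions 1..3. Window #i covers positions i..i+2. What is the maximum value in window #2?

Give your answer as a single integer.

Answer: 63

Derivation:
step 1: append 22 -> window=[22] (not full yet)
step 2: append 63 -> window=[22, 63] (not full yet)
step 3: append 34 -> window=[22, 63, 34] -> max=63
step 4: append 52 -> window=[63, 34, 52] -> max=63
Window #2 max = 63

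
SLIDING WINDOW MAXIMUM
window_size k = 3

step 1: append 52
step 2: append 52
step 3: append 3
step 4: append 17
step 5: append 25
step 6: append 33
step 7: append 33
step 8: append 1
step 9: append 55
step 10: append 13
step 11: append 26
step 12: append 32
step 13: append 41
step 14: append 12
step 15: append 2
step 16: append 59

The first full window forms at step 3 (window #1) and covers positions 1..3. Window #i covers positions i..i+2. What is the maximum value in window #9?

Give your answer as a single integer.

Answer: 55

Derivation:
step 1: append 52 -> window=[52] (not full yet)
step 2: append 52 -> window=[52, 52] (not full yet)
step 3: append 3 -> window=[52, 52, 3] -> max=52
step 4: append 17 -> window=[52, 3, 17] -> max=52
step 5: append 25 -> window=[3, 17, 25] -> max=25
step 6: append 33 -> window=[17, 25, 33] -> max=33
step 7: append 33 -> window=[25, 33, 33] -> max=33
step 8: append 1 -> window=[33, 33, 1] -> max=33
step 9: append 55 -> window=[33, 1, 55] -> max=55
step 10: append 13 -> window=[1, 55, 13] -> max=55
step 11: append 26 -> window=[55, 13, 26] -> max=55
Window #9 max = 55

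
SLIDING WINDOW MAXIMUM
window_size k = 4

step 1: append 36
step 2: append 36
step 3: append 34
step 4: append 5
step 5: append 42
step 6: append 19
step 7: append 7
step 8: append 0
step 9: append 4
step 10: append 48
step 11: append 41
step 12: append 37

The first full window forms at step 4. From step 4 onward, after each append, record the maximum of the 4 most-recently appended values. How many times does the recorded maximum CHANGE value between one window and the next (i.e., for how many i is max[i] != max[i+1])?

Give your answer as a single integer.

Answer: 3

Derivation:
step 1: append 36 -> window=[36] (not full yet)
step 2: append 36 -> window=[36, 36] (not full yet)
step 3: append 34 -> window=[36, 36, 34] (not full yet)
step 4: append 5 -> window=[36, 36, 34, 5] -> max=36
step 5: append 42 -> window=[36, 34, 5, 42] -> max=42
step 6: append 19 -> window=[34, 5, 42, 19] -> max=42
step 7: append 7 -> window=[5, 42, 19, 7] -> max=42
step 8: append 0 -> window=[42, 19, 7, 0] -> max=42
step 9: append 4 -> window=[19, 7, 0, 4] -> max=19
step 10: append 48 -> window=[7, 0, 4, 48] -> max=48
step 11: append 41 -> window=[0, 4, 48, 41] -> max=48
step 12: append 37 -> window=[4, 48, 41, 37] -> max=48
Recorded maximums: 36 42 42 42 42 19 48 48 48
Changes between consecutive maximums: 3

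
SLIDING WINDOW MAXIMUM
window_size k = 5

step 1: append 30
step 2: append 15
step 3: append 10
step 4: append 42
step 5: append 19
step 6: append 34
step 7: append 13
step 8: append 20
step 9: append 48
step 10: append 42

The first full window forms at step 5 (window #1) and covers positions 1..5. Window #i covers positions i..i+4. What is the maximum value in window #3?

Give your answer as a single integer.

Answer: 42

Derivation:
step 1: append 30 -> window=[30] (not full yet)
step 2: append 15 -> window=[30, 15] (not full yet)
step 3: append 10 -> window=[30, 15, 10] (not full yet)
step 4: append 42 -> window=[30, 15, 10, 42] (not full yet)
step 5: append 19 -> window=[30, 15, 10, 42, 19] -> max=42
step 6: append 34 -> window=[15, 10, 42, 19, 34] -> max=42
step 7: append 13 -> window=[10, 42, 19, 34, 13] -> max=42
Window #3 max = 42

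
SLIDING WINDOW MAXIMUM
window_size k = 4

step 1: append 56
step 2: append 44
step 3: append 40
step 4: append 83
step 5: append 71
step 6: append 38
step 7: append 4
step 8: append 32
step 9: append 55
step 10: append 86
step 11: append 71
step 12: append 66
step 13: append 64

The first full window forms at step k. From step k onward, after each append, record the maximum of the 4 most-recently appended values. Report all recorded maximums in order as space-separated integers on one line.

Answer: 83 83 83 83 71 55 86 86 86 86

Derivation:
step 1: append 56 -> window=[56] (not full yet)
step 2: append 44 -> window=[56, 44] (not full yet)
step 3: append 40 -> window=[56, 44, 40] (not full yet)
step 4: append 83 -> window=[56, 44, 40, 83] -> max=83
step 5: append 71 -> window=[44, 40, 83, 71] -> max=83
step 6: append 38 -> window=[40, 83, 71, 38] -> max=83
step 7: append 4 -> window=[83, 71, 38, 4] -> max=83
step 8: append 32 -> window=[71, 38, 4, 32] -> max=71
step 9: append 55 -> window=[38, 4, 32, 55] -> max=55
step 10: append 86 -> window=[4, 32, 55, 86] -> max=86
step 11: append 71 -> window=[32, 55, 86, 71] -> max=86
step 12: append 66 -> window=[55, 86, 71, 66] -> max=86
step 13: append 64 -> window=[86, 71, 66, 64] -> max=86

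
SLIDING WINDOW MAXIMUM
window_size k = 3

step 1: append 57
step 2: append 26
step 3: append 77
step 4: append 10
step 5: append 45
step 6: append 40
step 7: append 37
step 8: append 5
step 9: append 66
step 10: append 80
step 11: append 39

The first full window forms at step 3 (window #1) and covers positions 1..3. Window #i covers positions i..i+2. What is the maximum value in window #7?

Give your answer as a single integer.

step 1: append 57 -> window=[57] (not full yet)
step 2: append 26 -> window=[57, 26] (not full yet)
step 3: append 77 -> window=[57, 26, 77] -> max=77
step 4: append 10 -> window=[26, 77, 10] -> max=77
step 5: append 45 -> window=[77, 10, 45] -> max=77
step 6: append 40 -> window=[10, 45, 40] -> max=45
step 7: append 37 -> window=[45, 40, 37] -> max=45
step 8: append 5 -> window=[40, 37, 5] -> max=40
step 9: append 66 -> window=[37, 5, 66] -> max=66
Window #7 max = 66

Answer: 66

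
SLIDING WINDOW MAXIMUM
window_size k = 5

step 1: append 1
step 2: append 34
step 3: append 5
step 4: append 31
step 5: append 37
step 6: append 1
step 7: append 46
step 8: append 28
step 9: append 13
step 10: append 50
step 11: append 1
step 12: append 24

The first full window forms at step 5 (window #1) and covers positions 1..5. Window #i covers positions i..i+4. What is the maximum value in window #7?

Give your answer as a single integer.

step 1: append 1 -> window=[1] (not full yet)
step 2: append 34 -> window=[1, 34] (not full yet)
step 3: append 5 -> window=[1, 34, 5] (not full yet)
step 4: append 31 -> window=[1, 34, 5, 31] (not full yet)
step 5: append 37 -> window=[1, 34, 5, 31, 37] -> max=37
step 6: append 1 -> window=[34, 5, 31, 37, 1] -> max=37
step 7: append 46 -> window=[5, 31, 37, 1, 46] -> max=46
step 8: append 28 -> window=[31, 37, 1, 46, 28] -> max=46
step 9: append 13 -> window=[37, 1, 46, 28, 13] -> max=46
step 10: append 50 -> window=[1, 46, 28, 13, 50] -> max=50
step 11: append 1 -> window=[46, 28, 13, 50, 1] -> max=50
Window #7 max = 50

Answer: 50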